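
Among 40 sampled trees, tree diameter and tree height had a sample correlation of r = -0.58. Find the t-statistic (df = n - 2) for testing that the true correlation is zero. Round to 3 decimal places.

-4.389

1 − r² = 1 − 0.3364 = 0.6636;  √(1−r²) = 0.814616
√(n−2) = √38 = 6.164414
t = r·√(n−2)/√(1−r²) = -0.58 · 6.164414 / 0.814616 = -4.389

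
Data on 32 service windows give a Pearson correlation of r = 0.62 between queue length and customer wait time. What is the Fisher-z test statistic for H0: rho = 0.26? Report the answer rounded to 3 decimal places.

2.471

Fisher z: atanh(0.62) = 0.725005, atanh(0.26) = 0.266108
z = (z_r − z_0)·√(n−3) = (0.725005 − 0.266108)·√29 = 0.458897 · 5.385165 = 2.471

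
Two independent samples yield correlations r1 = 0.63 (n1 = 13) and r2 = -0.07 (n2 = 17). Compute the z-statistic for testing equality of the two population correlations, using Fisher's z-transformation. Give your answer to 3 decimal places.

1.960

z1 = atanh(0.63) = 0.741416,  z2 = atanh(-0.07) = -0.070115
SE = √(1/(n1−3) + 1/(n2−3)) = √(1/10 + 1/14) = √(0.1000000 + 0.0714286) = √0.1714286 = 0.414039
z = (z1 − z2)/SE = (0.741416 − (-0.070115)) / 0.414039 = 0.811531 / 0.414039 = 1.960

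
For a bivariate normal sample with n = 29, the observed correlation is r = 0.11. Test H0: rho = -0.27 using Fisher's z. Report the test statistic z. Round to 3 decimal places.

1.975

z_r = atanh(0.11) = 0.110447,  z_0 = atanh(-0.27) = -0.276864
SE = 1/√(n−3) = 1/√26 = 0.196116
z = (z_r − z_0)/SE = (0.110447 − (-0.276864)) / 0.196116 = 0.387311 / 0.196116 = 1.975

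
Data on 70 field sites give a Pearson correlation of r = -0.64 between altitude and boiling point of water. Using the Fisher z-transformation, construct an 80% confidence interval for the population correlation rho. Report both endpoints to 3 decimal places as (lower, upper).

(-0.723, -0.538)

z_r = atanh(-0.64) = -0.758174;  SE = 1/√(n−3) = 1/√67 = 0.122169
z-limits: -0.758174 ± 1.282·0.122169 = -0.758174 ± 0.156621 = [-0.914795, -0.601553]
ρ-limits: (tanh -0.914795, tanh -0.601553) = (-0.723, -0.538)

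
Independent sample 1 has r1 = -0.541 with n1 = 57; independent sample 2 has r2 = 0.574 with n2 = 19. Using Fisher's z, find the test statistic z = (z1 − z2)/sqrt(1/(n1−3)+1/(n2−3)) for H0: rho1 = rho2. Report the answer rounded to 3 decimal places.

-4.423

Fisher z-transforms: z1 = atanh(-0.541) = -0.605568, z2 = atanh(0.574) = 0.653468; difference d = -1.259036
Var(d) = 1/54 + 1/16 = 0.0185185 + 0.0625000 = 0.0810185
z = d/√Var(d) = -1.259036 / √0.0810185 = -1.259036 / 0.284637 = -4.423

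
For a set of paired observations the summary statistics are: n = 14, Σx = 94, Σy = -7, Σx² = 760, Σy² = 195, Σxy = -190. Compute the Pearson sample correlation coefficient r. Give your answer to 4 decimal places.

Numerator: nΣxy − (Σx)(Σy) = 14·(-190) − (94)(-7) = -2002
Denominator: √[(nΣx²−(Σx)²)(nΣy²−(Σy)²)]
  nΣx²−(Σx)² = 14·760 − 8836 = 1804;  nΣy²−(Σy)² = 14·195 − 49 = 2681
  √(1804·2681) = √4836524 = 2199.2099
r = -2002 / 2199.2099 = -0.9103

-0.9103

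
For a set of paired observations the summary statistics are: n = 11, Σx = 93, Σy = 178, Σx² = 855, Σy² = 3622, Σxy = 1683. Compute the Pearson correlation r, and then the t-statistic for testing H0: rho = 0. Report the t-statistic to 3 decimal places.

S_xy = nΣxy − ΣxΣy = 11·1683 − 93·178 = 18513 − 16554 = 1959
S_xx = nΣx² − (Σx)² = 11·855 − 93² = 9405 − 8649 = 756
S_yy = nΣy² − (Σy)² = 11·3622 − 178² = 39842 − 31684 = 8158
r = S_xy / √(S_xx·S_yy) = 1959 / √(756·8158) = 1959 / √6167448 = 1959 / 2483.4347 = 0.7888
t = r·√(n−2)/√(1−r²) = 0.7888·√9 / √(1−0.622205) = 2.366400 / 0.614650 = 3.850

3.850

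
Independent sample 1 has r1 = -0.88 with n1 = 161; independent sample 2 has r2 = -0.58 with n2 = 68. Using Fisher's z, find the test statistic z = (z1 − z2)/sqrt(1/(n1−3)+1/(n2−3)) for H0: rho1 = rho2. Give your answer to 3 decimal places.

-4.841

Fisher z-transforms: z1 = atanh(-0.88) = -1.375768, z2 = atanh(-0.58) = -0.662463; difference d = -0.713305
Var(d) = 1/158 + 1/65 = 0.0063291 + 0.0153846 = 0.0217137
z = d/√Var(d) = -0.713305 / √0.0217137 = -0.713305 / 0.147356 = -4.841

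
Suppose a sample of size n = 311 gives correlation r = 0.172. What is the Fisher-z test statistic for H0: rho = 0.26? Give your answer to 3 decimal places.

-1.621

Fisher z: atanh(0.172) = 0.173727, atanh(0.26) = 0.266108
z = (z_r − z_0)·√(n−3) = (0.173727 − 0.266108)·√308 = -0.092381 · 17.549929 = -1.621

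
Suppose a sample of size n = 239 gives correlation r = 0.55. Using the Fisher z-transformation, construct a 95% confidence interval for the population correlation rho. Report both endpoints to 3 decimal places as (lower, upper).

(0.455, 0.633)

Fisher z: z_r = atanh(r) = ½·ln((1+0.55)/(1−0.55)) = 0.618381
SE(z) = 1/√(n−3) = 1/√236 = 0.065094
95% ⇒ z* = 1.960; margin = 1.960·0.065094 = 0.127584
CI on z-scale: (0.490797, 0.745965)
Back-transform: tanh(0.490797) = 0.454849, tanh(0.745965) = 0.632736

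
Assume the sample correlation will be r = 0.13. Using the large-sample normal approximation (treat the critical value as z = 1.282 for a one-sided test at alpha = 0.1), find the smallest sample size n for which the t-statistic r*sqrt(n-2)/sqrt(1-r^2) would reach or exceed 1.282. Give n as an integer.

r√(n−2)/√(1−r²) ≥ 1.282  ⇔  n−2 ≥ (1.282)²·(1−r²)/r²
(1−r²)/r² = (1−0.0169)/0.0169 = 58.1716
n ≥ 2 + 1.643524·58.1716 = 2 + 95.6064 = 97.6064
⌈97.6064⌉ = 98

98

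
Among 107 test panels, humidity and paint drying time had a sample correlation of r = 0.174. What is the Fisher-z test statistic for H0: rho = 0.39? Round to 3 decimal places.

z_r = atanh(0.174) = 0.175789,  z_0 = atanh(0.39) = 0.411800
SE = 1/√(n−3) = 1/√104 = 0.098058
z = (z_r − z_0)/SE = (0.175789 − 0.411800) / 0.098058 = -0.236011 / 0.098058 = -2.407

-2.407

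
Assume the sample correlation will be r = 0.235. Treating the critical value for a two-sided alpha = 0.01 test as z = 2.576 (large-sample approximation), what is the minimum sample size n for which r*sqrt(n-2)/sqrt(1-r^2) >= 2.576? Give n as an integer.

Need r·√(n−2)/√(1−r²) ≥ 2.576
√(n−2) ≥ 2.576·√(1−0.055225) / 0.235 = 2.576·0.971995 / 0.235 = 10.6547
n−2 ≥ 113.5226  ⇒  n ≥ 115.5226
Smallest integer n = 116

116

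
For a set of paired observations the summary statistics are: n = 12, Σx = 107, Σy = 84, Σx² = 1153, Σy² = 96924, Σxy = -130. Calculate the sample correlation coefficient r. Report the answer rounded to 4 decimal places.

S_xy = nΣxy − ΣxΣy = 12·(-130) − 107·84 = -1560 − 8988 = -10548
S_xx = nΣx² − (Σx)² = 12·1153 − 107² = 13836 − 11449 = 2387
S_yy = nΣy² − (Σy)² = 12·96924 − 84² = 1163088 − 7056 = 1156032
r = S_xy / √(S_xx·S_yy) = -10548 / √(2387·1156032) = -10548 / √2759448384 = -10548 / 52530.4520 = -0.2008

-0.2008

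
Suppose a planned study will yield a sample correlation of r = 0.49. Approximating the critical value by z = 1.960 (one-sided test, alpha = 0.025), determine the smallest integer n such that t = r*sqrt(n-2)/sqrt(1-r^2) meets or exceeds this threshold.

15

Need r·√(n−2)/√(1−r²) ≥ 1.960
√(n−2) ≥ 1.960·√(1−0.2401) / 0.49 = 1.960·0.871722 / 0.49 = 3.4869
n−2 ≥ 12.1585  ⇒  n ≥ 14.1585
Smallest integer n = 15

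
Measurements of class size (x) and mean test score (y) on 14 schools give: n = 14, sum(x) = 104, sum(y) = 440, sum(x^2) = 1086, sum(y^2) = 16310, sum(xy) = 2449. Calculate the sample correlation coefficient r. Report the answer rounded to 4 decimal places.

Numerator: nΣxy − (Σx)(Σy) = 14·2449 − (104)(440) = -11474
Denominator: √[(nΣx²−(Σx)²)(nΣy²−(Σy)²)]
  nΣx²−(Σx)² = 14·1086 − 10816 = 4388;  nΣy²−(Σy)² = 14·16310 − 193600 = 34740
  √(4388·34740) = √152439120 = 12346.6238
r = -11474 / 12346.6238 = -0.9293

-0.9293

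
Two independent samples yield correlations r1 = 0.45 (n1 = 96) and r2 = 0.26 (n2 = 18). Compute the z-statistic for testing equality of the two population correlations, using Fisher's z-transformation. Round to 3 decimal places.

0.786

z1 = atanh(0.45) = 0.484700,  z2 = atanh(0.26) = 0.266108
SE = √(1/(n1−3) + 1/(n2−3)) = √(1/93 + 1/15) = √(0.0107527 + 0.0666667) = √0.0774194 = 0.278243
z = (z1 − z2)/SE = (0.484700 − 0.266108) / 0.278243 = 0.218592 / 0.278243 = 0.786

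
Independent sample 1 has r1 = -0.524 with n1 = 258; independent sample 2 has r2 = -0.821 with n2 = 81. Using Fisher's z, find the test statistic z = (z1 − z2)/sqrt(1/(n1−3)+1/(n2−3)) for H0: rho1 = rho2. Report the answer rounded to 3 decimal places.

4.467

Fisher z-transforms: z1 = atanh(-0.524) = -0.581838, z2 = atanh(-0.821) = -1.159878; difference d = 0.578040
Var(d) = 1/255 + 1/78 = 0.0039216 + 0.0128205 = 0.0167421
z = d/√Var(d) = 0.578040 / √0.0167421 = 0.578040 / 0.129391 = 4.467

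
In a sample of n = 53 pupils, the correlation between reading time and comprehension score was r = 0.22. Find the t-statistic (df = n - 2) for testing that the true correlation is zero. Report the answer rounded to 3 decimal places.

1.611

t = r·√(n−2) / √(1−r²) with r = 0.22, n = 53
  = 0.22·√51 / √(1 − 0.0484)
  = 0.22·7.141428 / 0.975500
  = 1.571114 / 0.975500 = 1.611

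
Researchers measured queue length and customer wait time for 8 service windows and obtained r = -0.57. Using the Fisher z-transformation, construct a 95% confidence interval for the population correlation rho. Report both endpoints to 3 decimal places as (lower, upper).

Fisher z: z_r = atanh(r) = ½·ln((1+(-0.57))/(1−(-0.57))) = -0.647523
SE(z) = 1/√(n−3) = 1/√5 = 0.447214
95% ⇒ z* = 1.960; margin = 1.960·0.447214 = 0.876539
CI on z-scale: (-1.524062, 0.229016)
Back-transform: tanh(-1.524062) = -0.909403, tanh(0.229016) = 0.225094

(-0.909, 0.225)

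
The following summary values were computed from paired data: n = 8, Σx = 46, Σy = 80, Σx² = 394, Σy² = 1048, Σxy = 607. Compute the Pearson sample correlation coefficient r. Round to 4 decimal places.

0.8203

Numerator: nΣxy − (Σx)(Σy) = 8·607 − (46)(80) = 1176
Denominator: √[(nΣx²−(Σx)²)(nΣy²−(Σy)²)]
  nΣx²−(Σx)² = 8·394 − 2116 = 1036;  nΣy²−(Σy)² = 8·1048 − 6400 = 1984
  √(1036·1984) = √2055424 = 1433.6750
r = 1176 / 1433.6750 = 0.8203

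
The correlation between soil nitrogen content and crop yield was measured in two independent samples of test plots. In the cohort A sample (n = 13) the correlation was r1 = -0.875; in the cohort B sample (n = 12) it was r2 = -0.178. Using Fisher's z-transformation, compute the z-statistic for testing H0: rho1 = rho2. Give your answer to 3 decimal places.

z1 = atanh(-0.875) = -1.354025,  z2 = atanh(-0.178) = -0.179916
SE = √(1/(n1−3) + 1/(n2−3)) = √(1/10 + 1/9) = √(0.1000000 + 0.1111111) = √0.2111111 = 0.459468
z = (z1 − z2)/SE = (-1.354025 − (-0.179916)) / 0.459468 = -1.174109 / 0.459468 = -2.555

-2.555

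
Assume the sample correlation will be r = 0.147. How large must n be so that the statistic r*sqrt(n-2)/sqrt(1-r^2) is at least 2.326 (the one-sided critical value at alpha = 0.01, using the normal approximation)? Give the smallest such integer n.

247

r√(n−2)/√(1−r²) ≥ 2.326  ⇔  n−2 ≥ (2.326)²·(1−r²)/r²
(1−r²)/r² = (1−0.021609)/0.021609 = 45.2770
n ≥ 2 + 5.410276·45.2770 = 2 + 244.9611 = 246.9611
⌈246.9611⌉ = 247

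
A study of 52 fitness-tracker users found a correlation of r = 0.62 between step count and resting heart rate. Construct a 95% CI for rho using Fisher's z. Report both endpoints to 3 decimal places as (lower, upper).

(0.418, 0.764)

z_r = atanh(0.62) = 0.725005;  SE = 1/√(n−3) = 1/√49 = 0.142857
z-limits: 0.725005 ± 1.960·0.142857 = 0.725005 ± 0.280000 = [0.445005, 1.005005]
ρ-limits: (tanh 0.445005, tanh 1.005005) = (0.418, 0.764)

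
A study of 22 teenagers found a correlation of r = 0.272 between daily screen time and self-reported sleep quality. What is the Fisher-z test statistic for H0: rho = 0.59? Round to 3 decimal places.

-1.738

z_r = atanh(0.272) = 0.279022,  z_0 = atanh(0.59) = 0.677666
SE = 1/√(n−3) = 1/√19 = 0.229416
z = (z_r − z_0)/SE = (0.279022 − 0.677666) / 0.229416 = -0.398644 / 0.229416 = -1.738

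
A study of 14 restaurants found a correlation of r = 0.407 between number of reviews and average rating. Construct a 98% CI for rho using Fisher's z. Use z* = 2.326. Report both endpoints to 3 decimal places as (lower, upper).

(-0.263, 0.812)

z_r = atanh(0.407) = 0.432010;  SE = 1/√(n−3) = 1/√11 = 0.301511
z-limits: 0.432010 ± 2.326·0.301511 = 0.432010 ± 0.701315 = [-0.269305, 1.133325]
ρ-limits: (tanh -0.269305, tanh 1.133325) = (-0.263, 0.812)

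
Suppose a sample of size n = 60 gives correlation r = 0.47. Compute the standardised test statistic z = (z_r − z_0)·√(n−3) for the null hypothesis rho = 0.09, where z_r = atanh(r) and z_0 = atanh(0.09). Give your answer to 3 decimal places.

3.170

z_r = atanh(0.47) = 0.510070,  z_0 = atanh(0.09) = 0.090244
SE = 1/√(n−3) = 1/√57 = 0.132453
z = (z_r − z_0)/SE = (0.510070 − 0.090244) / 0.132453 = 0.419826 / 0.132453 = 3.170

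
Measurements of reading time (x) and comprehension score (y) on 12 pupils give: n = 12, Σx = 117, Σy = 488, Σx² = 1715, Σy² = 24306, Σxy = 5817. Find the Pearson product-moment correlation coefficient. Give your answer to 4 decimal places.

0.6617

Numerator: nΣxy − (Σx)(Σy) = 12·5817 − (117)(488) = 12708
Denominator: √[(nΣx²−(Σx)²)(nΣy²−(Σy)²)]
  nΣx²−(Σx)² = 12·1715 − 13689 = 6891;  nΣy²−(Σy)² = 12·24306 − 238144 = 53528
  √(6891·53528) = √368861448 = 19205.7660
r = 12708 / 19205.7660 = 0.6617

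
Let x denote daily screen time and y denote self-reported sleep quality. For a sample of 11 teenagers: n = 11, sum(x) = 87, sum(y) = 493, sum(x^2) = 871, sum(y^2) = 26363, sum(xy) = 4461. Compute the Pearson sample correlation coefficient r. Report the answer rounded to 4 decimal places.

0.6359

S_xy = nΣxy − ΣxΣy = 11·4461 − 87·493 = 49071 − 42891 = 6180
S_xx = nΣx² − (Σx)² = 11·871 − 87² = 9581 − 7569 = 2012
S_yy = nΣy² − (Σy)² = 11·26363 − 493² = 289993 − 243049 = 46944
r = S_xy / √(S_xx·S_yy) = 6180 / √(2012·46944) = 6180 / √94451328 = 6180 / 9718.6073 = 0.6359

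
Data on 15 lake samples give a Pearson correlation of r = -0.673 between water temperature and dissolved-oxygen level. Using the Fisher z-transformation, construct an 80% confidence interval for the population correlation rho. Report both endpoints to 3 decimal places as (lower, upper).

Fisher z: z_r = atanh(r) = ½·ln((1+(-0.673))/(1−(-0.673))) = -0.816207
SE(z) = 1/√(n−3) = 1/√12 = 0.288675
80% ⇒ z* = 1.282; margin = 1.282·0.288675 = 0.370081
CI on z-scale: (-1.186288, -0.446126)
Back-transform: tanh(-1.186288) = -0.829424, tanh(-0.446126) = -0.418709

(-0.829, -0.419)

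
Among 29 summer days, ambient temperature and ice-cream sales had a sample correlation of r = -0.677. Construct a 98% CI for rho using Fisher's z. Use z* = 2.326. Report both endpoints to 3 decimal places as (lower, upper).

(-0.856, -0.352)

Fisher z: z_r = atanh(r) = ½·ln((1+(-0.677))/(1−(-0.677))) = -0.823555
SE(z) = 1/√(n−3) = 1/√26 = 0.196116
98% ⇒ z* = 2.326; margin = 2.326·0.196116 = 0.456166
CI on z-scale: (-1.279721, -0.367389)
Back-transform: tanh(-1.279721) = -0.856411, tanh(-0.367389) = -0.351706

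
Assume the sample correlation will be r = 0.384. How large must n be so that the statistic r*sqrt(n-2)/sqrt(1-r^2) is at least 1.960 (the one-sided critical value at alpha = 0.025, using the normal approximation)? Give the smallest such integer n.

r√(n−2)/√(1−r²) ≥ 1.960  ⇔  n−2 ≥ (1.960)²·(1−r²)/r²
(1−r²)/r² = (1−0.147456)/0.147456 = 5.7817
n ≥ 2 + 3.8416·5.7817 = 2 + 22.2110 = 24.2110
⌈24.2110⌉ = 25

25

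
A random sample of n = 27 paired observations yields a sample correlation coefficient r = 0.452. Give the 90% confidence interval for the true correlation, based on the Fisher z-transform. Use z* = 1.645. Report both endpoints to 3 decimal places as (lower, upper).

(0.150, 0.677)

z_r = atanh(0.452) = 0.487211;  SE = 1/√(n−3) = 1/√24 = 0.204124
z-limits: 0.487211 ± 1.645·0.204124 = 0.487211 ± 0.335784 = [0.151427, 0.822995]
ρ-limits: (tanh 0.151427, tanh 0.822995) = (0.150, 0.677)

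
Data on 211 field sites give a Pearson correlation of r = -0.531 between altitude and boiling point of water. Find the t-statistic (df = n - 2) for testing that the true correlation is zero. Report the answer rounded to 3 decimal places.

t = r·√(n−2) / √(1−r²) with r = -0.531, n = 211
  = -0.531·√209 / √(1 − 0.281961)
  = -0.531·14.456832 / 0.847372
  = -7.676578 / 0.847372 = -9.059

-9.059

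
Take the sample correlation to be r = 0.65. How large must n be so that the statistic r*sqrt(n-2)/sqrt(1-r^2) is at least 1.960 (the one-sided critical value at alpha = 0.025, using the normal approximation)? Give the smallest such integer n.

Need r·√(n−2)/√(1−r²) ≥ 1.960
√(n−2) ≥ 1.960·√(1−0.4225) / 0.65 = 1.960·0.759934 / 0.65 = 2.2915
n−2 ≥ 5.2510  ⇒  n ≥ 7.2510
Smallest integer n = 8

8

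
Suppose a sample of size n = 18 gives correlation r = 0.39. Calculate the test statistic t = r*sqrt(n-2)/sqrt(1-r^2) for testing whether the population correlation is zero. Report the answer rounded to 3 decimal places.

1.694

1 − r² = 1 − 0.1521 = 0.8479;  √(1−r²) = 0.920815
√(n−2) = √16 = 4.000000
t = r·√(n−2)/√(1−r²) = 0.39 · 4.000000 / 0.920815 = 1.694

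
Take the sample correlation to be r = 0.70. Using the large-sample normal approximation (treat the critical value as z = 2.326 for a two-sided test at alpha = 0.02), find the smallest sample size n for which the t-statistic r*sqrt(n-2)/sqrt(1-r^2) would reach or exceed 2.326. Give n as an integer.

Need r·√(n−2)/√(1−r²) ≥ 2.326
√(n−2) ≥ 2.326·√(1−0.4900) / 0.70 = 2.326·0.714143 / 0.70 = 2.3730
n−2 ≥ 5.6311  ⇒  n ≥ 7.6311
Smallest integer n = 8

8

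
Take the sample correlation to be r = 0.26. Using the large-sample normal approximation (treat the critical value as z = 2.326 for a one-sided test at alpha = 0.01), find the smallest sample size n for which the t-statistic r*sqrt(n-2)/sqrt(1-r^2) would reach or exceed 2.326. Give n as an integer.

77

Need r·√(n−2)/√(1−r²) ≥ 2.326
√(n−2) ≥ 2.326·√(1−0.0676) / 0.26 = 2.326·0.965609 / 0.26 = 8.6385
n−2 ≥ 74.6237  ⇒  n ≥ 76.6237
Smallest integer n = 77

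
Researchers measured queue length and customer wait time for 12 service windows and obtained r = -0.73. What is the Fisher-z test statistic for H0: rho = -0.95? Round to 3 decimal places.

2.709

z_r = atanh(-0.73) = -0.928727,  z_0 = atanh(-0.95) = -1.831781
SE = 1/√(n−3) = 1/√9 = 0.333333
z = (z_r − z_0)/SE = (-0.928727 − (-1.831781)) / 0.333333 = 0.903054 / 0.333333 = 2.709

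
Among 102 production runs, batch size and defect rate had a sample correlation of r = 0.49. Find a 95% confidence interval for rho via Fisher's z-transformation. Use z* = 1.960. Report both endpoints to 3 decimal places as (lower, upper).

(0.327, 0.625)

Fisher z: z_r = atanh(r) = ½·ln((1+0.49)/(1−0.49)) = 0.536060
SE(z) = 1/√(n−3) = 1/√99 = 0.100504
95% ⇒ z* = 1.960; margin = 1.960·0.100504 = 0.196988
CI on z-scale: (0.339072, 0.733048)
Back-transform: tanh(0.339072) = 0.326649, tanh(0.733048) = 0.624927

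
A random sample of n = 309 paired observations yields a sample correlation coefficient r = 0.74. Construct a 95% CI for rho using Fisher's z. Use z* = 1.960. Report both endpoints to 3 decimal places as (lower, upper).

z_r = atanh(0.74) = 0.950479;  SE = 1/√(n−3) = 1/√306 = 0.057166
z-limits: 0.950479 ± 1.960·0.057166 = 0.950479 ± 0.112045 = [0.838434, 1.062524]
ρ-limits: (tanh 0.838434, tanh 1.062524) = (0.685, 0.787)

(0.685, 0.787)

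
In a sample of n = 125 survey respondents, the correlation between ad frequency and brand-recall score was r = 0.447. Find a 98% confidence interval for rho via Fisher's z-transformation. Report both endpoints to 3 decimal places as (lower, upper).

(0.264, 0.599)

Fisher z: z_r = atanh(r) = ½·ln((1+0.447)/(1−0.447)) = 0.480945
SE(z) = 1/√(n−3) = 1/√122 = 0.090536
98% ⇒ z* = 2.326; margin = 2.326·0.090536 = 0.210587
CI on z-scale: (0.270358, 0.691532)
Back-transform: tanh(0.270358) = 0.263958, tanh(0.691532) = 0.598965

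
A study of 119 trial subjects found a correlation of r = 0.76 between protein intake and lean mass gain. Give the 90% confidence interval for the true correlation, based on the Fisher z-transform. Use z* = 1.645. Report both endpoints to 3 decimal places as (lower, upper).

(0.688, 0.817)

z_r = atanh(0.76) = 0.996215;  SE = 1/√(n−3) = 1/√116 = 0.092848
z-limits: 0.996215 ± 1.645·0.092848 = 0.996215 ± 0.152735 = [0.843480, 1.148950]
ρ-limits: (tanh 0.843480, tanh 1.148950) = (0.688, 0.817)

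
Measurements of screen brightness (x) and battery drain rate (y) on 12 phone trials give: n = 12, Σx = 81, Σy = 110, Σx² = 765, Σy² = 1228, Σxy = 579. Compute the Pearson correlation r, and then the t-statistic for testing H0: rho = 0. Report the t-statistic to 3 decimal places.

-3.550

Numerator: nΣxy − (Σx)(Σy) = 12·579 − (81)(110) = -1962
Denominator: √[(nΣx²−(Σx)²)(nΣy²−(Σy)²)]
  nΣx²−(Σx)² = 12·765 − 6561 = 2619;  nΣy²−(Σy)² = 12·1228 − 12100 = 2636
  √(2619·2636) = √6903684 = 2627.4863
r = -1962 / 2627.4863 = -0.7467
t = r·√(n−2)/√(1−r²) = -0.7467·√10 / √(1−0.557561) = -2.361273 / 0.665161 = -3.550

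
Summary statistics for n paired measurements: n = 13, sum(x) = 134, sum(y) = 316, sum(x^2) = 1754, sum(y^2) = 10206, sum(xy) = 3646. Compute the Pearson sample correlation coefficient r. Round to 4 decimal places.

0.4007

S_xy = nΣxy − ΣxΣy = 13·3646 − 134·316 = 47398 − 42344 = 5054
S_xx = nΣx² − (Σx)² = 13·1754 − 134² = 22802 − 17956 = 4846
S_yy = nΣy² − (Σy)² = 13·10206 − 316² = 132678 − 99856 = 32822
r = S_xy / √(S_xx·S_yy) = 5054 / √(4846·32822) = 5054 / √159055412 = 5054 / 12611.7173 = 0.4007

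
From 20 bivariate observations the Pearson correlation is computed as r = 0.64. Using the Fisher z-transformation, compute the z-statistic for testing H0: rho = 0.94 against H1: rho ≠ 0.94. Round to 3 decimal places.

z_r = atanh(0.64) = 0.758174,  z_0 = atanh(0.94) = 1.738049
SE = 1/√(n−3) = 1/√17 = 0.242536
z = (z_r − z_0)/SE = (0.758174 − 1.738049) / 0.242536 = -0.979875 / 0.242536 = -4.040

-4.040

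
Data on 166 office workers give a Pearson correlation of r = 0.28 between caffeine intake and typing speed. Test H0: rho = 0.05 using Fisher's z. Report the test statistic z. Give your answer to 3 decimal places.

Fisher z: atanh(0.28) = 0.287682, atanh(0.05) = 0.050042
z = (z_r − z_0)·√(n−3) = (0.287682 − 0.050042)·√163 = 0.237640 · 12.767145 = 3.034

3.034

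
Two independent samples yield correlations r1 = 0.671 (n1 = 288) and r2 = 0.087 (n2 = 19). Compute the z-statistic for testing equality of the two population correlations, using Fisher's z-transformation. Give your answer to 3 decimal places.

2.823

Fisher z-transforms: z1 = atanh(0.671) = 0.812560, z2 = atanh(0.087) = 0.087221; difference d = 0.725339
Var(d) = 1/285 + 1/16 = 0.0035088 + 0.0625000 = 0.0660088
z = d/√Var(d) = 0.725339 / √0.0660088 = 0.725339 / 0.256922 = 2.823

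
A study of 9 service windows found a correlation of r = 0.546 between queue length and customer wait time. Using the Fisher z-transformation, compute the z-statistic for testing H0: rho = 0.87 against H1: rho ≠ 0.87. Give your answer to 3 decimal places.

-1.765

Fisher z: atanh(0.546) = 0.612665, atanh(0.87) = 1.333080
z = (z_r − z_0)·√(n−3) = (0.612665 − 1.333080)·√6 = -0.720415 · 2.449490 = -1.765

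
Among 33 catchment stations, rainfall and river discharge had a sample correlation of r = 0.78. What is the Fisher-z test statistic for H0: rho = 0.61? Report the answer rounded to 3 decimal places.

1.843

z_r = atanh(0.78) = 1.045371,  z_0 = atanh(0.61) = 0.708921
SE = 1/√(n−3) = 1/√30 = 0.182574
z = (z_r − z_0)/SE = (1.045371 − 0.708921) / 0.182574 = 0.336450 / 0.182574 = 1.843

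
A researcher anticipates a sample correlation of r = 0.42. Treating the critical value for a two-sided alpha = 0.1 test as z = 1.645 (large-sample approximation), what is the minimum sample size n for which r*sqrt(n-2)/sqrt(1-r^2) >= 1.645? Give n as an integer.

15

Need r·√(n−2)/√(1−r²) ≥ 1.645
√(n−2) ≥ 1.645·√(1−0.1764) / 0.42 = 1.645·0.907524 / 0.42 = 3.5545
n−2 ≥ 12.6345  ⇒  n ≥ 14.6345
Smallest integer n = 15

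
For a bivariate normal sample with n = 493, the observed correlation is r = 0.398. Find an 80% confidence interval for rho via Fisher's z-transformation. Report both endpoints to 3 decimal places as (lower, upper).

Fisher z: z_r = atanh(r) = ½·ln((1+0.398)/(1−0.398)) = 0.421270
SE(z) = 1/√(n−3) = 1/√490 = 0.045175
80% ⇒ z* = 1.282; margin = 1.282·0.045175 = 0.057914
CI on z-scale: (0.363356, 0.479184)
Back-transform: tanh(0.363356) = 0.348167, tanh(0.479184) = 0.445590

(0.348, 0.446)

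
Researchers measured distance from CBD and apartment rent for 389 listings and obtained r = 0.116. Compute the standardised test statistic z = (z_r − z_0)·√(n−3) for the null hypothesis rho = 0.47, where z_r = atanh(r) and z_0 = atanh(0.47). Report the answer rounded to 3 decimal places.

Fisher z: atanh(0.116) = 0.116525, atanh(0.47) = 0.510070
z = (z_r − z_0)·√(n−3) = (0.116525 − 0.510070)·√386 = -0.393545 · 19.646883 = -7.732

-7.732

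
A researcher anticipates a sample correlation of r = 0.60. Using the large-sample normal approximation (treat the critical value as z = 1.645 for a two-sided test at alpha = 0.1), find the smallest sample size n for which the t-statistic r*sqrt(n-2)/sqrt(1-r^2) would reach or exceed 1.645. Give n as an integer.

7

r√(n−2)/√(1−r²) ≥ 1.645  ⇔  n−2 ≥ (1.645)²·(1−r²)/r²
(1−r²)/r² = (1−0.3600)/0.3600 = 1.7778
n ≥ 2 + 2.706025·1.7778 = 2 + 4.8108 = 6.8108
⌈6.8108⌉ = 7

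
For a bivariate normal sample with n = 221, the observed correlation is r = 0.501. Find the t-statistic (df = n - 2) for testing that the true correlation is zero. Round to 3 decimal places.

8.567

t = r·√(n−2) / √(1−r²) with r = 0.501, n = 221
  = 0.501·√219 / √(1 − 0.251001)
  = 0.501·14.798649 / 0.865447
  = 7.414123 / 0.865447 = 8.567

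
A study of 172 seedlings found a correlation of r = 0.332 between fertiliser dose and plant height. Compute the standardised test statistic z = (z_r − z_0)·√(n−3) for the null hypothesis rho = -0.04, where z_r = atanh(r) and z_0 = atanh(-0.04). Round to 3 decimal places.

z_r = atanh(0.332) = 0.345074,  z_0 = atanh(-0.04) = -0.040021
SE = 1/√(n−3) = 1/√169 = 0.076923
z = (z_r − z_0)/SE = (0.345074 − (-0.040021)) / 0.076923 = 0.385095 / 0.076923 = 5.006

5.006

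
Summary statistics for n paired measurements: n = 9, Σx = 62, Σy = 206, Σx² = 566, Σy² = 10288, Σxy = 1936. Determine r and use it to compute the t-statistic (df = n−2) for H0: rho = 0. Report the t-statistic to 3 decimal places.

Numerator: nΣxy − (Σx)(Σy) = 9·1936 − (62)(206) = 4652
Denominator: √[(nΣx²−(Σx)²)(nΣy²−(Σy)²)]
  nΣx²−(Σx)² = 9·566 − 3844 = 1250;  nΣy²−(Σy)² = 9·10288 − 42436 = 50156
  √(1250·50156) = √62695000 = 7918.0174
r = 4652 / 7918.0174 = 0.5875
t = r·√(n−2)/√(1−r²) = 0.5875·√7 / √(1−0.345156) = 1.554379 / 0.809224 = 1.921

1.921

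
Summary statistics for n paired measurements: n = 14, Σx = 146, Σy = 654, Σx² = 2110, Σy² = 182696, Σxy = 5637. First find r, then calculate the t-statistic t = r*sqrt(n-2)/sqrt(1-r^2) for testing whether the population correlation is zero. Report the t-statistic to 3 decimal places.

Numerator: nΣxy − (Σx)(Σy) = 14·5637 − (146)(654) = -16566
Denominator: √[(nΣx²−(Σx)²)(nΣy²−(Σy)²)]
  nΣx²−(Σx)² = 14·2110 − 21316 = 8224;  nΣy²−(Σy)² = 14·182696 − 427716 = 2130028
  √(8224·2130028) = √17517350272 = 132353.1272
r = -16566 / 132353.1272 = -0.1252
t = r·√(n−2)/√(1−r²) = -0.1252·√12 / √(1−0.015675) = -0.433706 / 0.992132 = -0.437

-0.437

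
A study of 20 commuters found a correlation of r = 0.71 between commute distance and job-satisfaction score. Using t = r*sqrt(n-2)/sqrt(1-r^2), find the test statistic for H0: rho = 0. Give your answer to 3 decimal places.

4.278

1 − r² = 1 − 0.5041 = 0.4959;  √(1−r²) = 0.704202
√(n−2) = √18 = 4.242641
t = r·√(n−2)/√(1−r²) = 0.71 · 4.242641 / 0.704202 = 4.278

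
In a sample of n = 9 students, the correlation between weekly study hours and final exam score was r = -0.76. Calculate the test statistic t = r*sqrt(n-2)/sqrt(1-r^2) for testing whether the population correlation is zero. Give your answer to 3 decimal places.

-3.094

1 − r² = 1 − 0.5776 = 0.4224;  √(1−r²) = 0.649923
√(n−2) = √7 = 2.645751
t = r·√(n−2)/√(1−r²) = -0.76 · 2.645751 / 0.649923 = -3.094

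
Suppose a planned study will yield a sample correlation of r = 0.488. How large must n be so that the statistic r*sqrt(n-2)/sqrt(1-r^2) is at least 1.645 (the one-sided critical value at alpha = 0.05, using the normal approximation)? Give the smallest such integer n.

r√(n−2)/√(1−r²) ≥ 1.645  ⇔  n−2 ≥ (1.645)²·(1−r²)/r²
(1−r²)/r² = (1−0.238144)/0.238144 = 3.1991
n ≥ 2 + 2.706025·3.1991 = 2 + 8.6568 = 10.6568
⌈10.6568⌉ = 11

11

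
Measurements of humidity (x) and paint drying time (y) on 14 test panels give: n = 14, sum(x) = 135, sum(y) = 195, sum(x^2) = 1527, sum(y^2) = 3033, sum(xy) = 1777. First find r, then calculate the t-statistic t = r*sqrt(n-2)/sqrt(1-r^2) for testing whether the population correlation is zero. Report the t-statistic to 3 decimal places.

Numerator: nΣxy − (Σx)(Σy) = 14·1777 − (135)(195) = -1447
Denominator: √[(nΣx²−(Σx)²)(nΣy²−(Σy)²)]
  nΣx²−(Σx)² = 14·1527 − 18225 = 3153;  nΣy²−(Σy)² = 14·3033 − 38025 = 4437
  √(3153·4437) = √13989861 = 3740.3023
r = -1447 / 3740.3023 = -0.3869
t = r·√(n−2)/√(1−r²) = -0.3869·√12 / √(1−0.149692) = -1.340261 / 0.922121 = -1.453

-1.453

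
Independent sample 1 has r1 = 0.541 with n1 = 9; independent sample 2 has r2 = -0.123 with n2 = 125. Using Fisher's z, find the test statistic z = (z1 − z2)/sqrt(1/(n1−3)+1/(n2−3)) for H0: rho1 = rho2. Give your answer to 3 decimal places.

z1 = atanh(0.541) = 0.605568,  z2 = atanh(-0.123) = -0.123626
SE = √(1/(n1−3) + 1/(n2−3)) = √(1/6 + 1/122) = √(0.1666667 + 0.0081967) = √0.1748634 = 0.418167
z = (z1 − z2)/SE = (0.605568 − (-0.123626)) / 0.418167 = 0.729194 / 0.418167 = 1.744

1.744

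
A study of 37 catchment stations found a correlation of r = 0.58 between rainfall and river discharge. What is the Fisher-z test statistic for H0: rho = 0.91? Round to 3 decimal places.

-5.044

Fisher z: atanh(0.58) = 0.662463, atanh(0.91) = 1.527524
z = (z_r − z_0)·√(n−3) = (0.662463 − 1.527524)·√34 = -0.865061 · 5.830952 = -5.044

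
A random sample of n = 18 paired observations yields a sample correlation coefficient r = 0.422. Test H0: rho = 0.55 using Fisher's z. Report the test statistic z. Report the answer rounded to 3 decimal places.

-0.652

z_r = atanh(0.422) = 0.450123,  z_0 = atanh(0.55) = 0.618381
SE = 1/√(n−3) = 1/√15 = 0.258199
z = (z_r − z_0)/SE = (0.450123 − 0.618381) / 0.258199 = -0.168258 / 0.258199 = -0.652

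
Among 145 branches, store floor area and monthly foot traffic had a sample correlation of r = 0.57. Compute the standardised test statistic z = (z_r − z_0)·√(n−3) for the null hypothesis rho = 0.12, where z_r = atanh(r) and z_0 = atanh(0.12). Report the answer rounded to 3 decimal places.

6.279

z_r = atanh(0.57) = 0.647523,  z_0 = atanh(0.12) = 0.120581
SE = 1/√(n−3) = 1/√142 = 0.083918
z = (z_r − z_0)/SE = (0.647523 − 0.120581) / 0.083918 = 0.526942 / 0.083918 = 6.279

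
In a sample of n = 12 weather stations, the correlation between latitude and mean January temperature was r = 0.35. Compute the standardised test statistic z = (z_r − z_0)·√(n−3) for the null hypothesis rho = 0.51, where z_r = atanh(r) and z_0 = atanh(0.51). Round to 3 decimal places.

Fisher z: atanh(0.35) = 0.365444, atanh(0.51) = 0.562730
z = (z_r − z_0)·√(n−3) = (0.365444 − 0.562730)·√9 = -0.197286 · 3.000000 = -0.592

-0.592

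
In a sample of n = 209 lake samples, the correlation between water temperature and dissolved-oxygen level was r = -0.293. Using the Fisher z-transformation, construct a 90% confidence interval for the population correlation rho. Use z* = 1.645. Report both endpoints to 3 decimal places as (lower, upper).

Fisher z: z_r = atanh(r) = ½·ln((1+(-0.293))/(1−(-0.293))) = -0.301845
SE(z) = 1/√(n−3) = 1/√206 = 0.069673
90% ⇒ z* = 1.645; margin = 1.645·0.069673 = 0.114612
CI on z-scale: (-0.416457, -0.187233)
Back-transform: tanh(-0.416457) = -0.393941, tanh(-0.187233) = -0.185075

(-0.394, -0.185)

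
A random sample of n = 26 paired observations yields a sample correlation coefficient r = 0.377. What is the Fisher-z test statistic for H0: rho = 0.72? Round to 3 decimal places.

-2.451

z_r = atanh(0.377) = 0.396558,  z_0 = atanh(0.72) = 0.907645
SE = 1/√(n−3) = 1/√23 = 0.208514
z = (z_r − z_0)/SE = (0.396558 − 0.907645) / 0.208514 = -0.511087 / 0.208514 = -2.451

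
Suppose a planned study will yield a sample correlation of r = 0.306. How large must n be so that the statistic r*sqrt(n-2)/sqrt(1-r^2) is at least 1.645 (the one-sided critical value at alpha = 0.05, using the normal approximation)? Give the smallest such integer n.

Need r·√(n−2)/√(1−r²) ≥ 1.645
√(n−2) ≥ 1.645·√(1−0.093636) / 0.306 = 1.645·0.952032 / 0.306 = 5.1179
n−2 ≥ 26.1929  ⇒  n ≥ 28.1929
Smallest integer n = 29

29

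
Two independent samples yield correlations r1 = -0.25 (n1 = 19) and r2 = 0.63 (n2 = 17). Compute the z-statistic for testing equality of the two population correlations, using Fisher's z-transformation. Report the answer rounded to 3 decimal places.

-2.724

Fisher z-transforms: z1 = atanh(-0.25) = -0.255413, z2 = atanh(0.63) = 0.741416; difference d = -0.996829
Var(d) = 1/16 + 1/14 = 0.0625000 + 0.0714286 = 0.1339286
z = d/√Var(d) = -0.996829 / √0.1339286 = -0.996829 / 0.365963 = -2.724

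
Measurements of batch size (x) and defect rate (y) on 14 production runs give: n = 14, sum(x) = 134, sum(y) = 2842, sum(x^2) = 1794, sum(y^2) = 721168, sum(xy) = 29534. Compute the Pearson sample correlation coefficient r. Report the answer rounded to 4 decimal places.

Numerator: nΣxy − (Σx)(Σy) = 14·29534 − (134)(2842) = 32648
Denominator: √[(nΣx²−(Σx)²)(nΣy²−(Σy)²)]
  nΣx²−(Σx)² = 14·1794 − 17956 = 7160;  nΣy²−(Σy)² = 14·721168 − 8076964 = 2019388
  √(7160·2019388) = √14458818080 = 120244.8256
r = 32648 / 120244.8256 = 0.2715

0.2715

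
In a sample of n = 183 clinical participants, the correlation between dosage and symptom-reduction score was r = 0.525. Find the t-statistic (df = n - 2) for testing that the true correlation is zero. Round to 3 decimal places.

1 − r² = 1 − 0.275625 = 0.724375;  √(1−r²) = 0.851102
√(n−2) = √181 = 13.453624
t = r·√(n−2)/√(1−r²) = 0.525 · 13.453624 / 0.851102 = 8.299

8.299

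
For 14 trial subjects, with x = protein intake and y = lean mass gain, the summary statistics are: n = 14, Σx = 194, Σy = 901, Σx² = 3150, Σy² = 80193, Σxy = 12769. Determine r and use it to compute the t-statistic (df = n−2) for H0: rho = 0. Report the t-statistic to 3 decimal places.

Numerator: nΣxy − (Σx)(Σy) = 14·12769 − (194)(901) = 3972
Denominator: √[(nΣx²−(Σx)²)(nΣy²−(Σy)²)]
  nΣx²−(Σx)² = 14·3150 − 37636 = 6464;  nΣy²−(Σy)² = 14·80193 − 811801 = 310901
  √(6464·310901) = √2009664064 = 44829.2769
r = 3972 / 44829.2769 = 0.0886
t = r·√(n−2)/√(1−r²) = 0.0886·√12 / √(1−0.007850) = 0.306919 / 0.996067 = 0.308

0.308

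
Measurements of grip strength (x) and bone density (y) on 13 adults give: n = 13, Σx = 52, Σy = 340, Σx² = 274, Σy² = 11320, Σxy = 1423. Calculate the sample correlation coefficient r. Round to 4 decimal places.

Numerator: nΣxy − (Σx)(Σy) = 13·1423 − (52)(340) = 819
Denominator: √[(nΣx²−(Σx)²)(nΣy²−(Σy)²)]
  nΣx²−(Σx)² = 13·274 − 2704 = 858;  nΣy²−(Σy)² = 13·11320 − 115600 = 31560
  √(858·31560) = √27078480 = 5203.6987
r = 819 / 5203.6987 = 0.1574

0.1574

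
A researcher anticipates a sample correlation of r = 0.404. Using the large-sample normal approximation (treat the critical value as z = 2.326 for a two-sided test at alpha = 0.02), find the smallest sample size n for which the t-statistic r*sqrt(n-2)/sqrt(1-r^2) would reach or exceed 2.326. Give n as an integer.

30

Need r·√(n−2)/√(1−r²) ≥ 2.326
√(n−2) ≥ 2.326·√(1−0.163216) / 0.404 = 2.326·0.914759 / 0.404 = 5.2667
n−2 ≥ 27.7381  ⇒  n ≥ 29.7381
Smallest integer n = 30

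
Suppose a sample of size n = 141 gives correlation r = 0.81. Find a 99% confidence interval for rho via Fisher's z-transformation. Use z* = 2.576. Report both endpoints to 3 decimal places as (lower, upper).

(0.720, 0.873)

z_r = atanh(0.81) = 1.127029;  SE = 1/√(n−3) = 1/√138 = 0.085126
z-limits: 1.127029 ± 2.576·0.085126 = 1.127029 ± 0.219285 = [0.907744, 1.346314]
ρ-limits: (tanh 0.907744, tanh 1.346314) = (0.720, 0.873)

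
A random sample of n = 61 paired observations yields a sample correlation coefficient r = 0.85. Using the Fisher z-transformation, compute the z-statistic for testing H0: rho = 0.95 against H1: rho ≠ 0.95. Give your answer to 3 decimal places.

-4.384

Fisher z: atanh(0.85) = 1.256153, atanh(0.95) = 1.831781
z = (z_r − z_0)·√(n−3) = (1.256153 − 1.831781)·√58 = -0.575628 · 7.615773 = -4.384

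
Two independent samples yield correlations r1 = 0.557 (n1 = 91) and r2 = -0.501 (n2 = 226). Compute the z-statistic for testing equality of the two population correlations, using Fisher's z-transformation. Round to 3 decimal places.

Fisher z-transforms: z1 = atanh(0.557) = 0.628473, z2 = atanh(-0.501) = -0.550640; difference d = 1.179113
Var(d) = 1/88 + 1/223 = 0.0113636 + 0.0044843 = 0.0158479
z = d/√Var(d) = 1.179113 / √0.0158479 = 1.179113 / 0.125888 = 9.366

9.366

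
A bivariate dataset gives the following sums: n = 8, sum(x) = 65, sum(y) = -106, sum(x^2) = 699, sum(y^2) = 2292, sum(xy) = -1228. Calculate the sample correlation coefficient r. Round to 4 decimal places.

-0.9418

S_xy = nΣxy − ΣxΣy = 8·(-1228) − 65·(-106) = -9824 − (-6890) = -2934
S_xx = nΣx² − (Σx)² = 8·699 − 65² = 5592 − 4225 = 1367
S_yy = nΣy² − (Σy)² = 8·2292 − (-106)² = 18336 − 11236 = 7100
r = S_xy / √(S_xx·S_yy) = -2934 / √(1367·7100) = -2934 / √9705700 = -2934 / 3115.3972 = -0.9418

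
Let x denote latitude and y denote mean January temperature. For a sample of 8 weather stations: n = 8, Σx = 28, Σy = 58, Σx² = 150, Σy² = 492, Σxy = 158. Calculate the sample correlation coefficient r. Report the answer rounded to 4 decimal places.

-0.7380

S_xy = nΣxy − ΣxΣy = 8·158 − 28·58 = 1264 − 1624 = -360
S_xx = nΣx² − (Σx)² = 8·150 − 28² = 1200 − 784 = 416
S_yy = nΣy² − (Σy)² = 8·492 − 58² = 3936 − 3364 = 572
r = S_xy / √(S_xx·S_yy) = -360 / √(416·572) = -360 / √237952 = -360 / 487.8032 = -0.7380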